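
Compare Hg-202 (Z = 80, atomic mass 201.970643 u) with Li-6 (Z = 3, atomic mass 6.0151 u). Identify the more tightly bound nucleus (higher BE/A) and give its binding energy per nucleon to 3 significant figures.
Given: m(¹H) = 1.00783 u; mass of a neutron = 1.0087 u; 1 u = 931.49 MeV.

Hg-202: Σm = 80(1.00783) + 122(1.0087) = 203.68780 u; Δm = 1.717157 u; E_B = 1599.5 MeV; E_B/A = 7.918 MeV
Li-6: Σm = 3(1.00783) + 3(1.0087) = 6.04959 u; Δm = 0.03449 u; E_B = 32.127 MeV; E_B/A = 5.3545 MeV
Hg-202 has the higher binding energy per nucleon, so it is the more tightly bound nucleus.

Hg-202; 7.92 MeV/nucleon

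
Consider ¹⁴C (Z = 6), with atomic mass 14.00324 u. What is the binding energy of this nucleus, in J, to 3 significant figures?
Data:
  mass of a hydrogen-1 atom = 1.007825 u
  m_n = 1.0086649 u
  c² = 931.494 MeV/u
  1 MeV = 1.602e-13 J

With 6 protons and 8 neutrons (A = 14):
Mass of separated nucleons = 6(1.007825) + 8(1.0086649) = 6.046950 + 8.0693192 = 14.1162692 u
Mass defect Δm = 14.1162692 − 14.00324 = 0.1130292 u
Converting to energy: 0.1130292 u × 931.494 MeV/u = 105.286 MeV
In joules: 105.286 MeV × 1.602e-13 J/MeV = 1.6867e-11 J

1.69e-11 J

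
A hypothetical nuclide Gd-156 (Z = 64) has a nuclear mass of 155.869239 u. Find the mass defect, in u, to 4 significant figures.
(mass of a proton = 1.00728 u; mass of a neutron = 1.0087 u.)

1.397 u

Z = 64, so N = A − Z = 156 − 64 = 92.
Total constituent mass: 64 × 1.00728 + 92 × 1.0087 = 157.26632 u
Δm = 157.26632 − 155.869239 = 1.397081 u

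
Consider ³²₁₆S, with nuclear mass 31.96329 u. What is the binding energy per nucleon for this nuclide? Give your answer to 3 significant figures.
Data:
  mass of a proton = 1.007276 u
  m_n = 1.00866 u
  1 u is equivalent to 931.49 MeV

Z = 16, so N = A − Z = 32 − 16 = 16.
Total constituent mass: 16 × 1.007276 + 16 × 1.00866 = 32.254976 u
The mass defect is 32.254976 − 31.96329 = 0.291686 u.
E_B = 0.291686 × 931.49 = 271.703 MeV
Dividing by A = 32 gives 8.491 MeV per nucleon.

8.49 MeV/nucleon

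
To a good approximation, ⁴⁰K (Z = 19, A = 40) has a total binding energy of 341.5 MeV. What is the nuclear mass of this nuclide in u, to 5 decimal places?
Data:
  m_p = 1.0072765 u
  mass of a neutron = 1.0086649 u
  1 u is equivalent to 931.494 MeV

Mass defect = 341.5 MeV / (931.494 MeV/u) = 0.3666154 u
Constituent mass = 19(1.0072765) + 21(1.0086649) = 40.3202164 u
Nuclear mass = 40.3202164 − 0.3666154 = 39.9536010 u ≈ 39.95360 u (to 5 decimal places)

39.95360 u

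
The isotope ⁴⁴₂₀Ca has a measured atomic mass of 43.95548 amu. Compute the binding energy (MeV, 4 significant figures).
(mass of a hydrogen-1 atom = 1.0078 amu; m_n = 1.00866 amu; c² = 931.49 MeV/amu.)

With 20 protons and 24 neutrons (A = 44):
Total constituent mass: 20 × 1.0078 + 24 × 1.00866 = 44.36384 amu
The mass defect is 44.36384 − 43.95548 = 0.40836 amu.
E_B = 0.40836 × 931.49 = 380.383 MeV

380.4 MeV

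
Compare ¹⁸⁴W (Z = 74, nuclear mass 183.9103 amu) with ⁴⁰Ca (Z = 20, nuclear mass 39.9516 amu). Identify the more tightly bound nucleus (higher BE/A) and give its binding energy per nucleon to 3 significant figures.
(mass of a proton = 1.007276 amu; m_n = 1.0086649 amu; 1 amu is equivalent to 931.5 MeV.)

⁴⁰Ca; 8.55 MeV/nucleon

¹⁸⁴W: Σm = 74(1.007276) + 110(1.0086649) = 185.4915630 amu; Δm = 1.5812630 amu; E_B = 1472.9 MeV; E_B/A = 8.005 MeV
⁴⁰Ca: Σm = 20(1.007276) + 20(1.0086649) = 40.3188180 amu; Δm = 0.3672180 amu; E_B = 342.06 MeV; E_B/A = 8.552 MeV
⁴⁰Ca has the higher binding energy per nucleon, so it is the more tightly bound nucleus.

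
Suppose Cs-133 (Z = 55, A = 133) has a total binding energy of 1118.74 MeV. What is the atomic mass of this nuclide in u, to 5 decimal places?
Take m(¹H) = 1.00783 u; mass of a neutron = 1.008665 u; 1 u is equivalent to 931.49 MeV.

132.90550 u

Mass defect = 1118.74 MeV / (931.49 MeV/u) = 1.2010220 u
Constituent mass = 55(1.00783) + 78(1.008665) = 134.106520 u
Atomic mass = 134.106520 − 1.2010220 = 132.9054980 u ≈ 132.90550 u (to 5 decimal places)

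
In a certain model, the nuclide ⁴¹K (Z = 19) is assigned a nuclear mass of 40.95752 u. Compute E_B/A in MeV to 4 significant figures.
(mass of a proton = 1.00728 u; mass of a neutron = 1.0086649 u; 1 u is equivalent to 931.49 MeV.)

8.439 MeV/nucleon

With 19 protons and 22 neutrons (A = 41):
Total constituent mass: 19 × 1.00728 + 22 × 1.0086649 = 41.3289478 u
Mass defect Δm = 41.3289478 − 40.95752 = 0.3714278 u
E_B = 0.3714278 × 931.49 = 345.981 MeV
Per nucleon: 345.981 / 41 = 8.439 MeV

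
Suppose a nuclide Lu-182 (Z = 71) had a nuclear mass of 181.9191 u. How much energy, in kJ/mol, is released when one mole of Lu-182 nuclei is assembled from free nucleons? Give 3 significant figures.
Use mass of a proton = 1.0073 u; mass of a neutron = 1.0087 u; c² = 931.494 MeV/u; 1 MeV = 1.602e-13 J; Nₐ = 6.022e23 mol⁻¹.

1.41e+11 kJ/mol

Σm = 71·m_p + 111·m_n = 71.5183 + 111.9657 = 183.4840 u
Mass defect Δm = 183.4840 − 181.9191 = 1.5649 u
Binding energy = Δm·c² = 1.5649 × 931.494 MeV/u = 1457.69 MeV
Per nucleus in joules: 1457.69 MeV × 1.602e-13 J/MeV = 2.3352e-10 J
Per mole: 2.3352e-10 J × 6.022e23 mol⁻¹ = 1.4063e+14 J/mol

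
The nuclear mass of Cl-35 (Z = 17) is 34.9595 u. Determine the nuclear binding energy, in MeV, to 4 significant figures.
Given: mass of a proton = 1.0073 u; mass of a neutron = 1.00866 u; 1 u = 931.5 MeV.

298.5 MeV

The nucleus contains 17 protons and 35 − 17 = 18 neutrons.
Mass of separated nucleons = 17(1.0073) + 18(1.00866) = 17.1241 + 18.15588 = 35.27998 u
Mass defect Δm = 35.27998 − 34.9595 = 0.32048 u
Converting to energy: 0.32048 u × 931.5 MeV/u = 298.527 MeV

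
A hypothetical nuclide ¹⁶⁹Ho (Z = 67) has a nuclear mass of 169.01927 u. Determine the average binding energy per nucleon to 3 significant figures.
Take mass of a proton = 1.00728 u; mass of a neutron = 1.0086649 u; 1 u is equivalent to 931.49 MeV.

7.45 MeV/nucleon

With 67 protons and 102 neutrons (A = 169):
Mass of separated nucleons = 67(1.00728) + 102(1.0086649) = 67.48776 + 102.8838198 = 170.3715798 u
Δm = 170.3715798 − 169.01927 = 1.3523098 u
Binding energy = Δm·c² = 1.3523098 × 931.49 MeV/u = 1259.66 MeV
Per nucleon: 1259.66 / 169 = 7.454 MeV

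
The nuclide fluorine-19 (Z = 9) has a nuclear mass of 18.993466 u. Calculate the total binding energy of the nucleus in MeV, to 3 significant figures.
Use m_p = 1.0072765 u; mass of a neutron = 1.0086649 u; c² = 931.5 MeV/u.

148 MeV

Mass of separated nucleons = 9(1.0072765) + 10(1.0086649) = 9.0654885 + 10.0866490 = 19.1521375 u
The mass defect is 19.1521375 − 18.993466 = 0.1586715 u.
Converting to energy: 0.1586715 u × 931.5 MeV/u = 147.803 MeV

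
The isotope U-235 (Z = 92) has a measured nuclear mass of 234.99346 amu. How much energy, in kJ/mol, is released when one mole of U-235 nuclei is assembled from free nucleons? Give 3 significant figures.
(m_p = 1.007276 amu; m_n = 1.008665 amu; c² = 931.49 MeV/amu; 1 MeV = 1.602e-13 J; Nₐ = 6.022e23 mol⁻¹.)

The nucleus contains 92 protons and 235 − 92 = 143 neutrons.
Total constituent mass: 92 × 1.007276 + 143 × 1.008665 = 236.908487 amu
The mass defect is 236.908487 − 234.99346 = 1.915027 amu.
Binding energy = Δm·c² = 1.915027 × 931.49 MeV/amu = 1783.83 MeV
Per nucleus in joules: 1783.83 MeV × 1.602e-13 J/MeV = 2.8577e-10 J
Per mole: 2.8577e-10 J × 6.022e23 mol⁻¹ = 1.7209e+14 J/mol

1.72e+11 kJ/mol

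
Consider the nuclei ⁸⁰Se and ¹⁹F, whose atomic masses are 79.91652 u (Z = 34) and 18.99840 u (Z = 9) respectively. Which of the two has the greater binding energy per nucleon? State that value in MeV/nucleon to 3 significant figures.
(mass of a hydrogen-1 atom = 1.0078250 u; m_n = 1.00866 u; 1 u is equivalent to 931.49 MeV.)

⁸⁰Se; 8.71 MeV/nucleon

⁸⁰Se: Σm = 34(1.0078250) + 46(1.00866) = 80.6644100 u; Δm = 0.7478900 u; E_B = 696.65 MeV; E_B/A = 8.708 MeV
¹⁹F: Σm = 9(1.0078250) + 10(1.00866) = 19.1570250 u; Δm = 0.1586250 u; E_B = 147.76 MeV; E_B/A = 7.777 MeV
⁸⁰Se has the higher binding energy per nucleon, so it is the more tightly bound nucleus.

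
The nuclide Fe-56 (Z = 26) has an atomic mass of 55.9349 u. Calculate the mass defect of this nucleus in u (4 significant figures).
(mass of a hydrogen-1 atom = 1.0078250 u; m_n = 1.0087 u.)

Mass of separated nucleons = 26(1.0078250) + 30(1.0087) = 26.2034500 + 30.2610 = 56.4644500 u
Δm = 56.4644500 − 55.9349 = 0.5295500 u

0.5296 u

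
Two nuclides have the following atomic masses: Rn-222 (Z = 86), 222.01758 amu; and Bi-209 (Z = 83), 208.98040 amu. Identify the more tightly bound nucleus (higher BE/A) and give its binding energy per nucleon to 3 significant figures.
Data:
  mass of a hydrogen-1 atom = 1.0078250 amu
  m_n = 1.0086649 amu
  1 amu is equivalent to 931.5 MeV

Bi-209; 7.85 MeV/nucleon

Rn-222: Σm = 86(1.0078250) + 136(1.0086649) = 223.8513764 amu; Δm = 1.8337964 amu; E_B = 1708.18 MeV; E_B/A = 7.6945 MeV
Bi-209: Σm = 83(1.0078250) + 126(1.0086649) = 210.7412524 amu; Δm = 1.7608524 amu; E_B = 1640.2 MeV; E_B/A = 7.848 MeV
Bi-209 has the higher binding energy per nucleon, so it is the more tightly bound nucleus.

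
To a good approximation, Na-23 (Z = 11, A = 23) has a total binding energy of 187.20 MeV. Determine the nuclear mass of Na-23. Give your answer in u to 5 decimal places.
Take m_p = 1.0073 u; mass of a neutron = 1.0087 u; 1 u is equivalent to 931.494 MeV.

22.98373 u

Mass defect = 187.20 MeV / (931.494 MeV/u) = 0.2009675 u
Constituent mass = 11(1.0073) + 12(1.0087) = 23.1847 u
Nuclear mass = 23.1847 − 0.2009675 = 22.9837325 u ≈ 22.98373 u (to 5 decimal places)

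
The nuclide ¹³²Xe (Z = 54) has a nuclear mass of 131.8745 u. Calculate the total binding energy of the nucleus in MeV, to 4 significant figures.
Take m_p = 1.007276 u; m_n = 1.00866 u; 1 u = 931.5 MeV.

With 54 protons and 78 neutrons (A = 132):
Σm = 54·m_p + 78·m_n = 54.392904 + 78.67548 = 133.068384 u
Δm = 133.068384 − 131.8745 = 1.193884 u
Converting to energy: 1.193884 u × 931.5 MeV/u = 1112.10 MeV

1112 MeV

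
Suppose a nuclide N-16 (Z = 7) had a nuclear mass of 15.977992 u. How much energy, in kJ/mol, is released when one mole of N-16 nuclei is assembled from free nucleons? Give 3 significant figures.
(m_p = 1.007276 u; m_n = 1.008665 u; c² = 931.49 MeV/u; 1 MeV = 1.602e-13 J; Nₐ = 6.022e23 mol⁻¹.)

1.36e+10 kJ/mol

Z = 7, so N = A − Z = 16 − 7 = 9.
Σm = 7·m_p + 9·m_n = 7.050932 + 9.077985 = 16.128917 u
The mass defect is 16.128917 − 15.977992 = 0.150925 u.
Binding energy = Δm·c² = 0.150925 × 931.49 MeV/u = 140.585 MeV
Per nucleus in joules: 140.585 MeV × 1.602e-13 J/MeV = 2.2522e-11 J
Per mole: 2.2522e-11 J × 6.022e23 mol⁻¹ = 1.3563e+13 J/mol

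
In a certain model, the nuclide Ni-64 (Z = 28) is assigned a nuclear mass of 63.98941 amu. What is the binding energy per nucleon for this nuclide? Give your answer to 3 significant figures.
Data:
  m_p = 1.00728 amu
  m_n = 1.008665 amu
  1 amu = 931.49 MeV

Mass of separated nucleons = 28(1.00728) + 36(1.008665) = 28.20384 + 36.311940 = 64.515780 amu
Mass defect Δm = 64.515780 − 63.98941 = 0.526370 amu
E_B = 0.526370 × 931.49 = 490.308 MeV
BE/A = 490.308 MeV / 64 = 7.661 MeV/nucleon

7.66 MeV/nucleon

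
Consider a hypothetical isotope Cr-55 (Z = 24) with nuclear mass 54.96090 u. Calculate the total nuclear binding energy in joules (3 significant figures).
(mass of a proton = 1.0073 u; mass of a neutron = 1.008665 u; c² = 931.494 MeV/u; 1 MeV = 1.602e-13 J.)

Σm = 24·m_p + 31·m_n = 24.1752 + 31.268615 = 55.443815 u
The mass defect is 55.443815 − 54.96090 = 0.482915 u.
E_B = 0.482915 × 931.494 = 449.832 MeV
In joules: 449.832 MeV × 1.602e-13 J/MeV = 7.2063e-11 J

7.21e-11 J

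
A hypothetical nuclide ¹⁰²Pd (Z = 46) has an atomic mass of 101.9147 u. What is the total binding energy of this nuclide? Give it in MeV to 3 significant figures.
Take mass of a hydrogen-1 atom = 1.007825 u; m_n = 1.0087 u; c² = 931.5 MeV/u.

Σm = 46·m(¹H) + 56·m_n = 46.359950 + 56.4872 = 102.847150 u
The mass defect is 102.847150 − 101.9147 = 0.932450 u.
Binding energy = Δm·c² = 0.932450 × 931.5 MeV/u = 868.577 MeV

869 MeV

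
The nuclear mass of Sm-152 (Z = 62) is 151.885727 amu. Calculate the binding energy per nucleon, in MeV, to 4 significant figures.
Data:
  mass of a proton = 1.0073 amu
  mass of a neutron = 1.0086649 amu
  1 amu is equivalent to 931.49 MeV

8.253 MeV/nucleon

Mass of separated nucleons = 62(1.0073) + 90(1.0086649) = 62.4526 + 90.7798410 = 153.2324410 amu
The mass defect is 153.2324410 − 151.885727 = 1.3467140 amu.
E_B = 1.3467140 × 931.49 = 1254.45 MeV
Per nucleon: 1254.45 / 152 = 8.253 MeV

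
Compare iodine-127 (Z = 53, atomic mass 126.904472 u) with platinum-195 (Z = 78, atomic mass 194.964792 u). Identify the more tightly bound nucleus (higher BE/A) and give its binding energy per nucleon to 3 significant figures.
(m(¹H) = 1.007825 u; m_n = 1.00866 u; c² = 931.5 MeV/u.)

iodine-127; 8.44 MeV/nucleon

iodine-127: Σm = 53(1.007825) + 74(1.00866) = 128.055565 u; Δm = 1.151093 u; E_B = 1072.2 MeV; E_B/A = 8.443 MeV
platinum-195: Σm = 78(1.007825) + 117(1.00866) = 196.623570 u; Δm = 1.658778 u; E_B = 1545.2 MeV; E_B/A = 7.924 MeV
iodine-127 has the higher binding energy per nucleon, so it is the more tightly bound nucleus.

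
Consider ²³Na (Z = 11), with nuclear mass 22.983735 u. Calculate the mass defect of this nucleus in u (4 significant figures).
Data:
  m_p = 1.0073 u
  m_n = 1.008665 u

0.2005 u

The nucleus contains 11 protons and 23 − 11 = 12 neutrons.
Σm = 11·m_p + 12·m_n = 11.0803 + 12.103980 = 23.184280 u
The mass defect is 23.184280 − 22.983735 = 0.200545 u.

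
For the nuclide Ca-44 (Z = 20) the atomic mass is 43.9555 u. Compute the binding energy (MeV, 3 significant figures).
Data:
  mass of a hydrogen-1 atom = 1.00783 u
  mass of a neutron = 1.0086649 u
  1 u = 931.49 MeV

Z = 20, so N = A − Z = 44 − 20 = 24.
Σm = 20·m(¹H) + 24·m_n = 20.15660 + 24.2079576 = 44.3645576 u
Δm = 44.3645576 − 43.9555 = 0.4090576 u
E_B = 0.4090576 × 931.49 = 381.033 MeV

381 MeV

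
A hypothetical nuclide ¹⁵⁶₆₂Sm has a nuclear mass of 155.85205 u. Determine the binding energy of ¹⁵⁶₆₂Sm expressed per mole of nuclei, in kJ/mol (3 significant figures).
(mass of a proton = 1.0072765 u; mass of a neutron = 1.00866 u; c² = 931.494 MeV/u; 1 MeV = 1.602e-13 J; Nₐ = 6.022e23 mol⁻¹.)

1.27e+11 kJ/mol

The nucleus contains 62 protons and 156 − 62 = 94 neutrons.
Total constituent mass: 62 × 1.0072765 + 94 × 1.00866 = 157.2651830 u
Mass defect Δm = 157.2651830 − 155.85205 = 1.4131330 u
Converting to energy: 1.4131330 u × 931.494 MeV/u = 1316.32 MeV
Per nucleus in joules: 1316.32 MeV × 1.602e-13 J/MeV = 2.1087e-10 J
Per mole: 2.1087e-10 J × 6.022e23 mol⁻¹ = 1.2699e+14 J/mol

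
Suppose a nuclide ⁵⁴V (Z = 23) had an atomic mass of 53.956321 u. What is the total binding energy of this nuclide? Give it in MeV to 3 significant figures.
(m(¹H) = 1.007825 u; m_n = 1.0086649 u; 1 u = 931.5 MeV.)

459 MeV

The nucleus contains 23 protons and 54 − 23 = 31 neutrons.
Σm = 23·m(¹H) + 31·m_n = 23.179975 + 31.2686119 = 54.4485869 u
The mass defect is 54.4485869 − 53.956321 = 0.4922659 u.
E_B = 0.4922659 × 931.5 = 458.546 MeV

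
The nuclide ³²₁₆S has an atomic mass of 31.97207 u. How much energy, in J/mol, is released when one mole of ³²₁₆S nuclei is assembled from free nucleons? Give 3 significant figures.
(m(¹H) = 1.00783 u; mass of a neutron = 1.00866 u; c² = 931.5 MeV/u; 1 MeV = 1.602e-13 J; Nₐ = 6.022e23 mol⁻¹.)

The nucleus contains 16 protons and 32 − 16 = 16 neutrons.
Total constituent mass: 16 × 1.00783 + 16 × 1.00866 = 32.26384 u
Δm = 32.26384 − 31.97207 = 0.29177 u
Converting to energy: 0.29177 u × 931.5 MeV/u = 271.784 MeV
Per nucleus in joules: 271.784 MeV × 1.602e-13 J/MeV = 4.3540e-11 J
Per mole: 4.3540e-11 J × 6.022e23 mol⁻¹ = 2.6220e+13 J/mol

2.62e+13 J/mol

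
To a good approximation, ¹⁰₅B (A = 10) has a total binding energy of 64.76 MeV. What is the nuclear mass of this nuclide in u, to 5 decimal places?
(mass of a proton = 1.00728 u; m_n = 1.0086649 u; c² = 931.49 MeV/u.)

10.01020 u

Mass defect = 64.76 MeV / (931.49 MeV/u) = 0.0695230 u
Constituent mass = 5(1.00728) + 5(1.0086649) = 10.0797245 u
Nuclear mass = 10.0797245 − 0.0695230 = 10.0102015 u ≈ 10.01020 u (to 5 decimal places)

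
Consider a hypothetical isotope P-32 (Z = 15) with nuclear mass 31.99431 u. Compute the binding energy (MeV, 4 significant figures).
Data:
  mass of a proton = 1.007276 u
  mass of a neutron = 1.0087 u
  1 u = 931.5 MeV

Z = 15, so N = A − Z = 32 − 15 = 17.
Total constituent mass: 15 × 1.007276 + 17 × 1.0087 = 32.257040 u
Mass defect Δm = 32.257040 − 31.99431 = 0.262730 u
Converting to energy: 0.262730 u × 931.5 MeV/u = 244.733 MeV

244.7 MeV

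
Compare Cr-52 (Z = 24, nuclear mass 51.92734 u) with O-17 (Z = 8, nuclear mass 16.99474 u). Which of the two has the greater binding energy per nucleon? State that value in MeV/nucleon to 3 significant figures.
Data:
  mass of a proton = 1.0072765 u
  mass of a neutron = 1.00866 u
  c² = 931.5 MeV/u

Cr-52: Σm = 24(1.0072765) + 28(1.00866) = 52.4171160 u; Δm = 0.4897760 u; E_B = 456.23 MeV; E_B/A = 8.774 MeV
O-17: Σm = 8(1.0072765) + 9(1.00866) = 17.1361520 u; Δm = 0.1414120 u; E_B = 131.73 MeV; E_B/A = 7.749 MeV
Cr-52 has the higher binding energy per nucleon, so it is the more tightly bound nucleus.

Cr-52; 8.77 MeV/nucleon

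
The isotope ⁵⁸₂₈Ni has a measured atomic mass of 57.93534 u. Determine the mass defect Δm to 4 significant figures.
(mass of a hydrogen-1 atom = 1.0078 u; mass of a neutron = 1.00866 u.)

0.5429 u

Total constituent mass: 28 × 1.0078 + 30 × 1.00866 = 58.47820 u
Δm = 58.47820 − 57.93534 = 0.54286 u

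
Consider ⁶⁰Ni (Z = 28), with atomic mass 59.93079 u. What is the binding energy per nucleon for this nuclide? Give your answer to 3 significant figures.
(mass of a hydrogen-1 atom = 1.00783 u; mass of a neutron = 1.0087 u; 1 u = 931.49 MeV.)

8.80 MeV/nucleon

Z = 28, so N = A − Z = 60 − 28 = 32.
Total constituent mass: 28 × 1.00783 + 32 × 1.0087 = 60.49764 u
Mass defect Δm = 60.49764 − 59.93079 = 0.56685 u
E_B = 0.56685 × 931.49 = 528.015 MeV
BE/A = 528.015 MeV / 60 = 8.800 MeV/nucleon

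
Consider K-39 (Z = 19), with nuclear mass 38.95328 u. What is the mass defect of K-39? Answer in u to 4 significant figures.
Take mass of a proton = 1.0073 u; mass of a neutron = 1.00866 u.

Z = 19, so N = A − Z = 39 − 19 = 20.
Mass of separated nucleons = 19(1.0073) + 20(1.00866) = 19.1387 + 20.17320 = 39.31190 u
Mass defect Δm = 39.31190 − 38.95328 = 0.35862 u

0.3586 u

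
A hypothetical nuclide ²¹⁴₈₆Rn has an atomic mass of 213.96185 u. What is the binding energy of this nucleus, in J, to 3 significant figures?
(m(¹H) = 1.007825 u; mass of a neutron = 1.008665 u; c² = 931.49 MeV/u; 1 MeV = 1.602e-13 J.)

Total constituent mass: 86 × 1.007825 + 128 × 1.008665 = 215.782070 u
Mass defect Δm = 215.782070 − 213.96185 = 1.820220 u
Converting to energy: 1.820220 u × 931.49 MeV/u = 1695.52 MeV
In joules: 1695.52 MeV × 1.602e-13 J/MeV = 2.7162e-10 J

2.72e-10 J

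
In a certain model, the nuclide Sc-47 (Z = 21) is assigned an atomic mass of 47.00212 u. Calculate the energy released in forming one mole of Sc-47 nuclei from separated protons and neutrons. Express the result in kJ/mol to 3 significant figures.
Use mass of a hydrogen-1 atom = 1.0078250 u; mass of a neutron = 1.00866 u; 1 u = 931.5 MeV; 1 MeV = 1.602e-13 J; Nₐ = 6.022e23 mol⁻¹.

Mass of separated nucleons = 21(1.0078250) + 26(1.00866) = 21.1643250 + 26.22516 = 47.3894850 u
The mass defect is 47.3894850 − 47.00212 = 0.3873650 u.
Binding energy = Δm·c² = 0.3873650 × 931.5 MeV/u = 360.830 MeV
Per nucleus in joules: 360.830 MeV × 1.602e-13 J/MeV = 5.7805e-11 J
Per mole: 5.7805e-11 J × 6.022e23 mol⁻¹ = 3.4810e+13 J/mol

3.48e+10 kJ/mol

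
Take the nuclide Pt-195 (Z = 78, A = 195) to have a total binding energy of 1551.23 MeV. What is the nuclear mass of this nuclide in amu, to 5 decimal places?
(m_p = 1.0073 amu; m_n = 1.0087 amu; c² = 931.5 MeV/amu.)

194.92200 amu

Mass defect = 1551.23 MeV / (931.5 MeV/amu) = 1.6653033 amu
Constituent mass = 78(1.0073) + 117(1.0087) = 196.5873 amu
Nuclear mass = 196.5873 − 1.6653033 = 194.9219967 amu ≈ 194.92200 amu (to 5 decimal places)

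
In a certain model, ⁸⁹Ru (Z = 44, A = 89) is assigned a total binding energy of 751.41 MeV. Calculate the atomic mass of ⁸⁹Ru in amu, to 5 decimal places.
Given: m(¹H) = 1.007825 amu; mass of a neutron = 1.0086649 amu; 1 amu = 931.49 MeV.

88.92755 amu

Mass defect = 751.41 MeV / (931.49 MeV/amu) = 0.8066753 amu
Constituent mass = 44(1.007825) + 45(1.0086649) = 89.7342205 amu
Atomic mass = 89.7342205 − 0.8066753 = 88.9275452 amu ≈ 88.92755 amu (to 5 decimal places)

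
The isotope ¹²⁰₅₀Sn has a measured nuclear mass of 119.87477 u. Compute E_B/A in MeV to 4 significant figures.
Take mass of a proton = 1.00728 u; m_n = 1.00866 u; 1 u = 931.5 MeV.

8.503 MeV/nucleon

Z = 50, so N = A − Z = 120 − 50 = 70.
Mass of separated nucleons = 50(1.00728) + 70(1.00866) = 50.36400 + 70.60620 = 120.97020 u
The mass defect is 120.97020 − 119.87477 = 1.09543 u.
Binding energy = Δm·c² = 1.09543 × 931.5 MeV/u = 1020.39 MeV
Dividing by A = 120 gives 8.503 MeV per nucleon.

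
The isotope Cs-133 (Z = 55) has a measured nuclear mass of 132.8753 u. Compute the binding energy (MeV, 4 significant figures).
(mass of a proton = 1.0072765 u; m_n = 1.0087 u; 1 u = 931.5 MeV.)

1121 MeV

With 55 protons and 78 neutrons (A = 133):
Σm = 55·m_p + 78·m_n = 55.4002075 + 78.6786 = 134.0788075 u
The mass defect is 134.0788075 − 132.8753 = 1.2035075 u.
Binding energy = Δm·c² = 1.2035075 × 931.5 MeV/u = 1121.07 MeV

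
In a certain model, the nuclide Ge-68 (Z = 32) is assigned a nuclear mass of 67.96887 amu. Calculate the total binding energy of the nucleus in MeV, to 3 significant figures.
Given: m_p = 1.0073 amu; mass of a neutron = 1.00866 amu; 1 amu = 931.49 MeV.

537 MeV

The nucleus contains 32 protons and 68 − 32 = 36 neutrons.
Σm = 32·m_p + 36·m_n = 32.2336 + 36.31176 = 68.54536 amu
Δm = 68.54536 − 67.96887 = 0.57649 amu
Binding energy = Δm·c² = 0.57649 × 931.49 MeV/amu = 536.995 MeV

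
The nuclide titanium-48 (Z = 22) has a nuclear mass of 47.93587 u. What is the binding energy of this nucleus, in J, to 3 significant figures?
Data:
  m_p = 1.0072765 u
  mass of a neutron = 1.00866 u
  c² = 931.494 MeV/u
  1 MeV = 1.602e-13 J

6.71e-11 J

Total constituent mass: 22 × 1.0072765 + 26 × 1.00866 = 48.3852430 u
Mass defect Δm = 48.3852430 − 47.93587 = 0.4493730 u
Binding energy = Δm·c² = 0.4493730 × 931.494 MeV/u = 418.588 MeV
In joules: 418.588 MeV × 1.602e-13 J/MeV = 6.7058e-11 J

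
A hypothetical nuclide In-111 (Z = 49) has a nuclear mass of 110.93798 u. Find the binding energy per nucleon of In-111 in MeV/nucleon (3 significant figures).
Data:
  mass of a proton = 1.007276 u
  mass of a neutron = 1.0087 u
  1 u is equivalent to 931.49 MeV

8.04 MeV/nucleon

With 49 protons and 62 neutrons (A = 111):
Total constituent mass: 49 × 1.007276 + 62 × 1.0087 = 111.895924 u
Mass defect Δm = 111.895924 − 110.93798 = 0.957944 u
Converting to energy: 0.957944 u × 931.49 MeV/u = 892.315 MeV
BE/A = 892.315 MeV / 111 = 8.039 MeV/nucleon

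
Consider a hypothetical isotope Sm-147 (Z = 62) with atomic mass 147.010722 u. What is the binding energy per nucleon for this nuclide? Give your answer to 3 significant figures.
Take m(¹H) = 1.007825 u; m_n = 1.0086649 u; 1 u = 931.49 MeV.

Total constituent mass: 62 × 1.007825 + 85 × 1.0086649 = 148.2216665 u
Δm = 148.2216665 − 147.010722 = 1.2109445 u
E_B = 1.2109445 × 931.49 = 1127.98 MeV
Dividing by A = 147 gives 7.673 MeV per nucleon.

7.67 MeV/nucleon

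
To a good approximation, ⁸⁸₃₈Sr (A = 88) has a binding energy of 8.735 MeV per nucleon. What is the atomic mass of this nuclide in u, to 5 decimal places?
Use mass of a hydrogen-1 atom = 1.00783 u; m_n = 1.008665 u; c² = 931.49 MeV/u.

Total binding energy = 88 × 8.735 = 768.680 MeV
Mass defect = 768.680 MeV / (931.49 MeV/u) = 0.8252155 u
Constituent mass = 38(1.00783) + 50(1.008665) = 88.730790 u
Atomic mass = 88.730790 − 0.8252155 = 87.9055745 u ≈ 87.90557 u (to 5 decimal places)

87.90557 u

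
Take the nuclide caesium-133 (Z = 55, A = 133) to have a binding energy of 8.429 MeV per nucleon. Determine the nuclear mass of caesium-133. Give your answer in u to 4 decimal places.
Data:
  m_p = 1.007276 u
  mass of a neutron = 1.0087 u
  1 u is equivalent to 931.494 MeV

Total binding energy = 133 × 8.429 = 1121.057 MeV
Mass defect = 1121.057 MeV / (931.494 MeV/u) = 1.203504 u
Constituent mass = 55(1.007276) + 78(1.0087) = 134.078780 u
Nuclear mass = 134.078780 − 1.203504 = 132.875276 u ≈ 132.8753 u (to 4 decimal places)

132.8753 u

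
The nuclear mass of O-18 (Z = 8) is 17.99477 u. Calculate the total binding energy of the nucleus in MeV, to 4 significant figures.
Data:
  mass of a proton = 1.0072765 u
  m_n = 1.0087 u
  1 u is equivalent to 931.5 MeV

Σm = 8·m_p + 10·m_n = 8.0582120 + 10.0870 = 18.1452120 u
Δm = 18.1452120 − 17.99477 = 0.1504420 u
E_B = 0.1504420 × 931.5 = 140.137 MeV

140.1 MeV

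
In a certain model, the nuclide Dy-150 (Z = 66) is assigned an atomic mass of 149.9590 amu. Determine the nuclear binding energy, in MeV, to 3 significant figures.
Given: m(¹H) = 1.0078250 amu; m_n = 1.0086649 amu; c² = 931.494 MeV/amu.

1200 MeV

Mass of separated nucleons = 66(1.0078250) + 84(1.0086649) = 66.5164500 + 84.7278516 = 151.2443016 amu
Mass defect Δm = 151.2443016 − 149.9590 = 1.2853016 amu
Converting to energy: 1.2853016 amu × 931.494 MeV/amu = 1197.25 MeV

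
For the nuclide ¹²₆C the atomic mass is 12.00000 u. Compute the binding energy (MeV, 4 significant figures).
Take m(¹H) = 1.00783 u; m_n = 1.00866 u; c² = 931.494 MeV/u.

With 6 protons and 6 neutrons (A = 12):
Total constituent mass: 6 × 1.00783 + 6 × 1.00866 = 12.09894 u
Δm = 12.09894 − 12.00000 = 0.09894 u
E_B = 0.09894 × 931.494 = 92.1620 MeV

92.16 MeV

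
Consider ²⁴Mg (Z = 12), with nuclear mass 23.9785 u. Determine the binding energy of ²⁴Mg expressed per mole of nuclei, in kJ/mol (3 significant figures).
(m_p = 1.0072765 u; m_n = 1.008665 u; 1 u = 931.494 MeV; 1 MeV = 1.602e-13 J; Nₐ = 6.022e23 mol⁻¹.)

The nucleus contains 12 protons and 24 − 12 = 12 neutrons.
Total constituent mass: 12 × 1.0072765 + 12 × 1.008665 = 24.1912980 u
The mass defect is 24.1912980 − 23.9785 = 0.2127980 u.
Binding energy = Δm·c² = 0.2127980 × 931.494 MeV/u = 198.220 MeV
Per nucleus in joules: 198.220 MeV × 1.602e-13 J/MeV = 3.1755e-11 J
Per mole: 3.1755e-11 J × 6.022e23 mol⁻¹ = 1.9123e+13 J/mol

1.91e+10 kJ/mol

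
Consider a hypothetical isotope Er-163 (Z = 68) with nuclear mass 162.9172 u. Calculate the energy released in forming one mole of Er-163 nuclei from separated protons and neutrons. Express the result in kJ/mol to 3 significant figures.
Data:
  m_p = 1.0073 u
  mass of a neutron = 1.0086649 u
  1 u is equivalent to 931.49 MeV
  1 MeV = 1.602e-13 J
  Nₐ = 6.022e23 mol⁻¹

1.26e+11 kJ/mol

Σm = 68·m_p + 95·m_n = 68.4964 + 95.8231655 = 164.3195655 u
Mass defect Δm = 164.3195655 − 162.9172 = 1.4023655 u
E_B = 1.4023655 × 931.49 = 1306.29 MeV
Per nucleus in joules: 1306.29 MeV × 1.602e-13 J/MeV = 2.0927e-10 J
Per mole: 2.0927e-10 J × 6.022e23 mol⁻¹ = 1.2602e+14 J/mol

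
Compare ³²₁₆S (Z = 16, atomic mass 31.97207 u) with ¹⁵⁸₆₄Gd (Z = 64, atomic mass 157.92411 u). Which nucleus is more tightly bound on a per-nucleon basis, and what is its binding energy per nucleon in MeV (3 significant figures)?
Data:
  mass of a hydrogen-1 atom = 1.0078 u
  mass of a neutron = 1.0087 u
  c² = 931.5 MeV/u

³²₁₆S; 8.50 MeV/nucleon

³²₁₆S: Σm = 16(1.0078) + 16(1.0087) = 32.2640 u; Δm = 0.29193 u; E_B = 271.93 MeV; E_B/A = 8.498 MeV
¹⁵⁸₆₄Gd: Σm = 64(1.0078) + 94(1.0087) = 159.3170 u; Δm = 1.39289 u; E_B = 1297.5 MeV; E_B/A = 8.212 MeV
³²₁₆S has the higher binding energy per nucleon, so it is the more tightly bound nucleus.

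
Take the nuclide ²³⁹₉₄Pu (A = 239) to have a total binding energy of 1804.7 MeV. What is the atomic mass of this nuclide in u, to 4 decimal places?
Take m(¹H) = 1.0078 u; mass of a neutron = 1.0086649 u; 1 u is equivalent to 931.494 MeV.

239.0522 u

Mass defect = 1804.7 MeV / (931.494 MeV/u) = 1.937425 u
Constituent mass = 94(1.0078) + 145(1.0086649) = 240.9896105 u
Atomic mass = 240.9896105 − 1.937425 = 239.0521855 u ≈ 239.0522 u (to 4 decimal places)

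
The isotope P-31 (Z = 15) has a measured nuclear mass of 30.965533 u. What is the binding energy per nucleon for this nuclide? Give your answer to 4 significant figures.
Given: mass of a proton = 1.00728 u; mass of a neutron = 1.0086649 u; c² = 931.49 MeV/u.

Σm = 15·m_p + 16·m_n = 15.10920 + 16.1386384 = 31.2478384 u
Mass defect Δm = 31.2478384 − 30.965533 = 0.2823054 u
Converting to energy: 0.2823054 u × 931.49 MeV/u = 262.965 MeV
BE/A = 262.965 MeV / 31 = 8.483 MeV/nucleon

8.483 MeV/nucleon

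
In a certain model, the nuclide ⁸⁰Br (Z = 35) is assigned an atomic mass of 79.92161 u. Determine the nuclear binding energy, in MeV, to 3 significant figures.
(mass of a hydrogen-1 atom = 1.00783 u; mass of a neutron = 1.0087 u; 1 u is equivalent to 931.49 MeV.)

With 35 protons and 45 neutrons (A = 80):
Mass of separated nucleons = 35(1.00783) + 45(1.0087) = 35.27405 + 45.3915 = 80.66555 u
The mass defect is 80.66555 − 79.92161 = 0.74394 u.
E_B = 0.74394 × 931.49 = 692.973 MeV

693 MeV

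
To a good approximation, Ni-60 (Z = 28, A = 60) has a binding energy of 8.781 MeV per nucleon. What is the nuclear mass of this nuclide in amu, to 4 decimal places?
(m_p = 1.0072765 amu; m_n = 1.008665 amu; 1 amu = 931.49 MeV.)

Total binding energy = 60 × 8.781 = 526.860 MeV
Mass defect = 526.860 MeV / (931.49 MeV/amu) = 0.565610 amu
Constituent mass = 28(1.0072765) + 32(1.008665) = 60.4810220 amu
Nuclear mass = 60.4810220 − 0.565610 = 59.9154120 amu ≈ 59.9154 amu (to 4 decimal places)

59.9154 amu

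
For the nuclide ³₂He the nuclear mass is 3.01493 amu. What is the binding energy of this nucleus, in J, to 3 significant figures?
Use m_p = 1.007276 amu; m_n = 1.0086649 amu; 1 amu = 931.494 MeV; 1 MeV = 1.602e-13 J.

Z = 2, so N = A − Z = 3 − 2 = 1.
Total constituent mass: 2 × 1.007276 + 1 × 1.0086649 = 3.0232169 amu
The mass defect is 3.0232169 − 3.01493 = 0.0082869 amu.
E_B = 0.0082869 × 931.494 = 7.71920 MeV
In joules: 7.71920 MeV × 1.602e-13 J/MeV = 1.2366e-12 J

1.24e-12 J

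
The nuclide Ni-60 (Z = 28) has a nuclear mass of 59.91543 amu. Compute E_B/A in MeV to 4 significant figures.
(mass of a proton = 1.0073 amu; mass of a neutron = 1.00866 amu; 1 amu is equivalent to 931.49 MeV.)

With 28 protons and 32 neutrons (A = 60):
Mass of separated nucleons = 28(1.0073) + 32(1.00866) = 28.2044 + 32.27712 = 60.48152 amu
The mass defect is 60.48152 − 59.91543 = 0.56609 amu.
Binding energy = Δm·c² = 0.56609 × 931.49 MeV/amu = 527.307 MeV
Per nucleon: 527.307 / 60 = 8.788 MeV

8.788 MeV/nucleon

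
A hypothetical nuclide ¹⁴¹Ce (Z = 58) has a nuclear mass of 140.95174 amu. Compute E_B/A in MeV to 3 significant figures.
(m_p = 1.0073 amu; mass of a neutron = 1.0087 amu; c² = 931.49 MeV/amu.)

Total constituent mass: 58 × 1.0073 + 83 × 1.0087 = 142.1455 amu
The mass defect is 142.1455 − 140.95174 = 1.19376 amu.
Converting to energy: 1.19376 amu × 931.49 MeV/amu = 1111.98 MeV
Per nucleon: 1111.98 / 141 = 7.886 MeV

7.89 MeV/nucleon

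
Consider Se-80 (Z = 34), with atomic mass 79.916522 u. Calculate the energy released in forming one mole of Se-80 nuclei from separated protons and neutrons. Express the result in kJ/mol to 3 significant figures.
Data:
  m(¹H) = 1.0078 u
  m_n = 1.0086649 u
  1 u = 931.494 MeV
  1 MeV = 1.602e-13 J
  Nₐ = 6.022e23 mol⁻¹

The nucleus contains 34 protons and 80 − 34 = 46 neutrons.
Σm = 34·m(¹H) + 46·m_n = 34.2652 + 46.3985854 = 80.6637854 u
The mass defect is 80.6637854 − 79.916522 = 0.7472634 u.
Binding energy = Δm·c² = 0.7472634 × 931.494 MeV/u = 696.071 MeV
Per nucleus in joules: 696.071 MeV × 1.602e-13 J/MeV = 1.1151e-10 J
Per mole: 1.1151e-10 J × 6.022e23 mol⁻¹ = 6.7151e+13 J/mol

6.72e+10 kJ/mol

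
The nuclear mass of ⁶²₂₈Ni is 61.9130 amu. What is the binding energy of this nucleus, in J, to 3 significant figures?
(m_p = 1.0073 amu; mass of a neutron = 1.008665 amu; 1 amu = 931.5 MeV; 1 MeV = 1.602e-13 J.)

8.74e-11 J

Mass of separated nucleons = 28(1.0073) + 34(1.008665) = 28.2044 + 34.294610 = 62.499010 amu
Δm = 62.499010 − 61.9130 = 0.586010 amu
Converting to energy: 0.586010 amu × 931.5 MeV/amu = 545.868 MeV
In joules: 545.868 MeV × 1.602e-13 J/MeV = 8.7448e-11 J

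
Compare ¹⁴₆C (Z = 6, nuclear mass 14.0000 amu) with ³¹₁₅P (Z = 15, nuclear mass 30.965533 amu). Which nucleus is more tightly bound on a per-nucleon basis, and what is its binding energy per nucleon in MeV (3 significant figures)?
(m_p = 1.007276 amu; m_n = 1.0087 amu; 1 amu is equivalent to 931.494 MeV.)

³¹₁₅P; 8.50 MeV/nucleon

¹⁴₆C: Σm = 6(1.007276) + 8(1.0087) = 14.113256 amu; Δm = 0.113256 amu; E_B = 105.50 MeV; E_B/A = 7.536 MeV
³¹₁₅P: Σm = 15(1.007276) + 16(1.0087) = 31.248340 amu; Δm = 0.282807 amu; E_B = 263.43 MeV; E_B/A = 8.498 MeV
³¹₁₅P has the higher binding energy per nucleon, so it is the more tightly bound nucleus.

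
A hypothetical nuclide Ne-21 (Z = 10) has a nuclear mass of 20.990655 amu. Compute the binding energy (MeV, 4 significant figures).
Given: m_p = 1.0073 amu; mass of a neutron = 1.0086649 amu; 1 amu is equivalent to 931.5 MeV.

165.5 MeV

Z = 10, so N = A − Z = 21 − 10 = 11.
Σm = 10·m_p + 11·m_n = 10.0730 + 11.0953139 = 21.1683139 amu
The mass defect is 21.1683139 − 20.990655 = 0.1776589 amu.
Converting to energy: 0.1776589 amu × 931.5 MeV/amu = 165.489 MeV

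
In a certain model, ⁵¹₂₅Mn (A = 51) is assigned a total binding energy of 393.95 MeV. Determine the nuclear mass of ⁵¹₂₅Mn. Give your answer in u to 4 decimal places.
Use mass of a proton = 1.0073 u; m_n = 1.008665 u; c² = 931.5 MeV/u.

50.9849 u

Mass defect = 393.95 MeV / (931.5 MeV/u) = 0.422920 u
Constituent mass = 25(1.0073) + 26(1.008665) = 51.407790 u
Nuclear mass = 51.407790 − 0.422920 = 50.984870 u ≈ 50.9849 u (to 4 decimal places)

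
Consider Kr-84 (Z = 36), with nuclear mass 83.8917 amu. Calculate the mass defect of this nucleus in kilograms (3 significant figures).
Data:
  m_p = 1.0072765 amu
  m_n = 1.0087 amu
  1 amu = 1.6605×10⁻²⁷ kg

Z = 36, so N = A − Z = 84 − 36 = 48.
Mass of separated nucleons = 36(1.0072765) + 48(1.0087) = 36.2619540 + 48.4176 = 84.6795540 amu
Mass defect Δm = 84.6795540 − 83.8917 = 0.7878540 amu
In SI units: 0.7878540 amu × 1.6605×10⁻²⁷ kg/amu = 1.3082e-27 kg

1.31e-27 kg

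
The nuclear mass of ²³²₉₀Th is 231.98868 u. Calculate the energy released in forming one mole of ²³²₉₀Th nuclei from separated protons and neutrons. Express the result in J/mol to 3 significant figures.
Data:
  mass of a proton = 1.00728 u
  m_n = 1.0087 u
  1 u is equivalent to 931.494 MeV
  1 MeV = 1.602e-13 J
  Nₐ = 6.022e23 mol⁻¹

1.71e+14 J/mol

The nucleus contains 90 protons and 232 − 90 = 142 neutrons.
Mass of separated nucleons = 90(1.00728) + 142(1.0087) = 90.65520 + 143.2354 = 233.89060 u
Δm = 233.89060 − 231.98868 = 1.90192 u
Binding energy = Δm·c² = 1.90192 × 931.494 MeV/u = 1771.63 MeV
Per nucleus in joules: 1771.63 MeV × 1.602e-13 J/MeV = 2.8382e-10 J
Per mole: 2.8382e-10 J × 6.022e23 mol⁻¹ = 1.7092e+14 J/mol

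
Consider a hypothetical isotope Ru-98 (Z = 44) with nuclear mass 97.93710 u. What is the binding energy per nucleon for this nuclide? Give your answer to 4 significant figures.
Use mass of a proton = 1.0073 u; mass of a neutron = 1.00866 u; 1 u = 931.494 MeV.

The nucleus contains 44 protons and 98 − 44 = 54 neutrons.
Mass of separated nucleons = 44(1.0073) + 54(1.00866) = 44.3212 + 54.46764 = 98.78884 u
The mass defect is 98.78884 − 97.93710 = 0.85174 u.
E_B = 0.85174 × 931.494 = 793.391 MeV
Dividing by A = 98 gives 8.096 MeV per nucleon.

8.096 MeV/nucleon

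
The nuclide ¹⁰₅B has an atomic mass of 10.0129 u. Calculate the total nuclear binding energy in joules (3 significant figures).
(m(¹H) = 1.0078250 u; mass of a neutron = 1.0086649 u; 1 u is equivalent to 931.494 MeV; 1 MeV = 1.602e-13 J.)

1.04e-11 J

Σm = 5·m(¹H) + 5·m_n = 5.0391250 + 5.0433245 = 10.0824495 u
Mass defect Δm = 10.0824495 − 10.0129 = 0.0695495 u
E_B = 0.0695495 × 931.494 = 64.7849 MeV
In joules: 64.7849 MeV × 1.602e-13 J/MeV = 1.0379e-11 J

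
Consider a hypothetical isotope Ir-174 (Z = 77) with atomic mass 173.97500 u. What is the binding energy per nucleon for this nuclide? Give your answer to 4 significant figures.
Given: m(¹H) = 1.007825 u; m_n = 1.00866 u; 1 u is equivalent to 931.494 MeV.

Z = 77, so N = A − Z = 174 − 77 = 97.
Mass of separated nucleons = 77(1.007825) + 97(1.00866) = 77.602525 + 97.84002 = 175.442545 u
The mass defect is 175.442545 − 173.97500 = 1.467545 u.
Binding energy = Δm·c² = 1.467545 × 931.494 MeV/u = 1367.01 MeV
Per nucleon: 1367.01 / 174 = 7.856 MeV

7.856 MeV/nucleon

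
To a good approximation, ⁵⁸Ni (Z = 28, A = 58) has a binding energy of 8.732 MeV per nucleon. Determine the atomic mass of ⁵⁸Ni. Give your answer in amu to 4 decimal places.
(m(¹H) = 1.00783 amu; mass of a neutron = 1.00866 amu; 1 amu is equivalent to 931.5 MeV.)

Total binding energy = 58 × 8.732 = 506.456 MeV
Mass defect = 506.456 MeV / (931.5 MeV/amu) = 0.543699 amu
Constituent mass = 28(1.00783) + 30(1.00866) = 58.47904 amu
Atomic mass = 58.47904 − 0.543699 = 57.935341 amu ≈ 57.9353 amu (to 4 decimal places)

57.9353 amu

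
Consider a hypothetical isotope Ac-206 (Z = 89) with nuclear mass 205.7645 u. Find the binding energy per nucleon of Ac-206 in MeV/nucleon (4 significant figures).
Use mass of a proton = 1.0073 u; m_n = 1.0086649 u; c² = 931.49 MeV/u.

8.587 MeV/nucleon

The nucleus contains 89 protons and 206 − 89 = 117 neutrons.
Total constituent mass: 89 × 1.0073 + 117 × 1.0086649 = 207.6634933 u
The mass defect is 207.6634933 − 205.7645 = 1.8989933 u.
Converting to energy: 1.8989933 u × 931.49 MeV/u = 1768.89 MeV
Per nucleon: 1768.89 / 206 = 8.587 MeV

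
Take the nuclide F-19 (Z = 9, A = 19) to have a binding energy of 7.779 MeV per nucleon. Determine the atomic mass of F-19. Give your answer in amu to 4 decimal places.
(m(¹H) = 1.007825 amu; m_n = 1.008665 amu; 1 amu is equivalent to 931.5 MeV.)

Total binding energy = 19 × 7.779 = 147.801 MeV
Mass defect = 147.801 MeV / (931.5 MeV/amu) = 0.158670 amu
Constituent mass = 9(1.007825) + 10(1.008665) = 19.157075 amu
Atomic mass = 19.157075 − 0.158670 = 18.998405 amu ≈ 18.9984 amu (to 4 decimal places)

18.9984 amu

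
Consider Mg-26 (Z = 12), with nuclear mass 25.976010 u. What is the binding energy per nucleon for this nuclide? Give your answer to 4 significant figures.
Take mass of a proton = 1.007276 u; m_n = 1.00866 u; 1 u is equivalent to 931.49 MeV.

8.331 MeV/nucleon

Z = 12, so N = A − Z = 26 − 12 = 14.
Mass of separated nucleons = 12(1.007276) + 14(1.00866) = 12.087312 + 14.12124 = 26.208552 u
Mass defect Δm = 26.208552 − 25.976010 = 0.232542 u
Converting to energy: 0.232542 u × 931.49 MeV/u = 216.611 MeV
BE/A = 216.611 MeV / 26 = 8.331 MeV/nucleon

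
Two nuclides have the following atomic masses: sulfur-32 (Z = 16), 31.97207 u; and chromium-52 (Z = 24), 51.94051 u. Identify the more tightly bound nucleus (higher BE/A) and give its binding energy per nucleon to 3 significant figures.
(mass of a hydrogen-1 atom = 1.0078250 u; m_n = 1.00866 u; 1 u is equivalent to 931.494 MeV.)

sulfur-32: Σm = 16(1.0078250) + 16(1.00866) = 32.2637600 u; Δm = 0.2916900 u; E_B = 271.71 MeV; E_B/A = 8.491 MeV
chromium-52: Σm = 24(1.0078250) + 28(1.00866) = 52.4302800 u; Δm = 0.4897700 u; E_B = 456.22 MeV; E_B/A = 8.773 MeV
chromium-52 has the higher binding energy per nucleon, so it is the more tightly bound nucleus.

chromium-52; 8.77 MeV/nucleon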